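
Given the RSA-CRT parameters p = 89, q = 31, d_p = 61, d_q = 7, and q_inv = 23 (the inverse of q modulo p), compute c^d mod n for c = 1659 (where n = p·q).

2147

m₁ = c^(d_p) mod p: c ≡ 57 (mod 89), and 57^61 mod 89 = 11.
m₂ = c^(d_q) mod q: c ≡ 16 (mod 31), and 16^7 mod 31 = 8.
h = q_inv·(m₁ − m₂) mod p = 23·(11 − 8) mod 89 = 69.
m = m₂ + h·q = 8 + 69·31 = 2147.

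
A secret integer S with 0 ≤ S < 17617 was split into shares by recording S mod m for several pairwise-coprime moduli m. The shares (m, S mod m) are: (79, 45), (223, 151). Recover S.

Combine the congruences pairwise.
From S ≡ 45 (mod 79) write S = 45 + 79t. Substituting into S ≡ 151 (mod 223) gives 79t ≡ 106 (mod 223), and since 79⁻¹ ≡ 48 (mod 223), t ≡ 182. Hence S ≡ 45 + 79·182 = 14423 (mod 17617).

14423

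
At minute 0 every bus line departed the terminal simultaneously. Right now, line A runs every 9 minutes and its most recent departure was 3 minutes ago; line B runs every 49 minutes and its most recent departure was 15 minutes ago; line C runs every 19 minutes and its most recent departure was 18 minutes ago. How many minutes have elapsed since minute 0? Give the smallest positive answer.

3837

From t ≡ 3 (mod 9) write t = 3 + 9s. Substituting into t ≡ 15 (mod 49) gives 9s ≡ 12 (mod 49), and since 9⁻¹ ≡ 11 (mod 49), s ≡ 34. Hence t ≡ 3 + 9·34 = 309 (mod 441).
From t ≡ 309 (mod 441) write t = 309 + 441s. Substituting into t ≡ 18 (mod 19) gives 441s ≡ 13 (mod 19), and since 4⁻¹ ≡ 5 (mod 19), s ≡ 8. Hence t ≡ 309 + 441·8 = 3837 (mod 8379).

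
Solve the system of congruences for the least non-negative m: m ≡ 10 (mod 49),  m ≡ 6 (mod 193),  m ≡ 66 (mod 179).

50186

The moduli are pairwise coprime; N = 49·193·179 = 1692803.
N/49 = 34547; 34547 ≡ 2 (mod 49); 2·25 ≡ 1, so inverse 25.
N/193 = 8771; 8771 ≡ 86 (mod 193); 86·101 ≡ 1, so inverse 101.
N/179 = 9457; 9457 ≡ 149 (mod 179); 149·173 ≡ 1, so inverse 173.
m ≡ 10·34547·25 + 6·8771·101 + 66·9457·173 = 121932002.
121932002 mod 1692803 = 50186.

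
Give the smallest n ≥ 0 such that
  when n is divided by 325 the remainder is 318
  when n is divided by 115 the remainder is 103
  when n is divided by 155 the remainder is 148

181343

gcd(325, 115) = 5 and 5 | (103 − 318), so the pair is consistent; merging gives n ≡ 1943 (mod 7475), where 7475 = lcm(325, 115).
gcd(7475, 155) = 5 and 5 | (148 − 1943), so the pair is consistent; merging gives n ≡ 181343 (mod 231725), where 231725 = lcm(7475, 155).
The solution is unique modulo lcm(325, 115, 155) = 231725.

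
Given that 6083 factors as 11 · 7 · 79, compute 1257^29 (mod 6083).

Mod 11: 1257 ≡ 3; by Fermat, exponent reduces to 29 mod 10 = 9; 3^9 ≡ 4 (mod 11).
Mod 7: 1257 ≡ 4; by Fermat, exponent reduces to 29 mod 6 = 5; 4^5 ≡ 2 (mod 7).
Mod 79: 1257 ≡ 72; 72^29 ≡ 16 (mod 79).
Combine by CRT: x ≡ 4 (mod 11), x ≡ 2 (mod 7), x ≡ 16 (mod 79) ⇒ x ≡ 3887 (mod 6083).

3887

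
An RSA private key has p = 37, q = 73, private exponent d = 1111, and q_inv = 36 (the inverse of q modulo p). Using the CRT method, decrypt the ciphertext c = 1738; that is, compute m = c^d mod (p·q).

d_p = d mod (p−1) = 1111 mod 36 = 31; d_q = d mod (q−1) = 31.
m₁ = c^(d_p) mod p: c ≡ 36 (mod 37), and 36^31 mod 37 = 36.
m₂ = c^(d_q) mod q: c ≡ 59 (mod 73), and 59^31 mod 73 = 31.
h = q_inv·(m₁ − m₂) mod p = 36·(36 − 31) mod 37 = 32.
m = m₂ + h·q = 31 + 32·73 = 2367.

2367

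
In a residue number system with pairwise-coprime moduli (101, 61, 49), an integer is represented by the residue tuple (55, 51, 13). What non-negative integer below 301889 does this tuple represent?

The moduli are pairwise coprime; N = 101·61·49 = 301889.
N/101 = 2989; 2989 ≡ 60 (mod 101); 60·32 ≡ 1, so inverse 32.
N/61 = 4949; 4949 ≡ 8 (mod 61); 8·23 ≡ 1, so inverse 23.
N/49 = 6161; 6161 ≡ 36 (mod 49); 36·15 ≡ 1, so inverse 15.
x ≡ 55·2989·32 + 51·4949·23 + 13·6161·15 = 12267212.
12267212 mod 301889 = 191652.

191652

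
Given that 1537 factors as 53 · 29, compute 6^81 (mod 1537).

1488

Mod 53: 6 ≡ 6; by Fermat, exponent reduces to 81 mod 52 = 29; 6^29 ≡ 4 (mod 53).
Mod 29: 6 ≡ 6; by Fermat, exponent reduces to 81 mod 28 = 25; 6^25 ≡ 9 (mod 29).
Combine by CRT: x ≡ 4 (mod 53), x ≡ 9 (mod 29) ⇒ x ≡ 1488 (mod 1537).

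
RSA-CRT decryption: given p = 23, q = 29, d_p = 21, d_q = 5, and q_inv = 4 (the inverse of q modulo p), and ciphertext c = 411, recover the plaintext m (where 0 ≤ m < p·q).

544

m₁ = c^(d_p) mod p: c ≡ 20 (mod 23), and 20^21 mod 23 = 15.
m₂ = c^(d_q) mod q: c ≡ 5 (mod 29), and 5^5 mod 29 = 22.
h = q_inv·(m₁ − m₂) mod p = 4·(15 − 22) mod 23 = 18.
m = m₂ + h·q = 22 + 18·29 = 544.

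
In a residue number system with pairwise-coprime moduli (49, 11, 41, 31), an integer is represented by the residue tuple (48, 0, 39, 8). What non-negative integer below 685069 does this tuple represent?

The moduli are pairwise coprime; N = 49·11·41·31 = 685069.
N/49 = 13981; 13981 ≡ 16 (mod 49); 16·46 ≡ 1, so inverse 46.
N/11 = 62279; 62279 ≡ 8 (mod 11); 8·7 ≡ 1, so inverse 7.
N/41 = 16709; 16709 ≡ 22 (mod 41); 22·28 ≡ 1, so inverse 28.
N/31 = 22099; 22099 ≡ 27 (mod 31); 27·23 ≡ 1, so inverse 23.
x ≡ 48·13981·46 + 0·62279·7 + 39·16709·28 + 8·22099·23 = 53182492.
53182492 mod 685069 = 432179.

432179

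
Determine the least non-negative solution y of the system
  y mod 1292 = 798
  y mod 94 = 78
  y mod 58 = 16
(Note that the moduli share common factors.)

gcd(1292, 94) = 2 and 2 | (78 − 798), so the pair is consistent; merging gives y ≡ 39558 (mod 60724), where 60724 = lcm(1292, 94).
gcd(60724, 58) = 2 and 2 | (16 − 39558), so the pair is consistent; merging gives y ≡ 1375486 (mod 1760996), where 1760996 = lcm(60724, 58).
The solution is unique modulo lcm(1292, 94, 58) = 1760996.

1375486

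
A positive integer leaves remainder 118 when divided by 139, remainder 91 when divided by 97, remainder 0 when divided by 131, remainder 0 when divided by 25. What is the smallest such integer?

5829500

The moduli are pairwise coprime; M = 139·97·131·25 = 44156825.
M/139 = 317675; 317675 ≡ 60 (mod 139); 60·95 ≡ 1, so inverse 95.
M/97 = 455225; 455225 ≡ 4 (mod 97); 4·73 ≡ 1, so inverse 73.
M/131 = 337075; 337075 ≡ 12 (mod 131); 12·11 ≡ 1, so inverse 11.
M/25 = 1766273; 1766273 ≡ 23 (mod 25); 23·12 ≡ 1, so inverse 12.
N ≡ 118·317675·95 + 91·455225·73 + 0·337075·11 + 0·1766273·12 = 6585196425.
6585196425 mod 44156825 = 5829500.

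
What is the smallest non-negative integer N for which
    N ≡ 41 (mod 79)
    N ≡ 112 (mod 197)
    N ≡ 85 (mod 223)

2580418

Combine the congruences pairwise.
From N ≡ 41 (mod 79) write N = 41 + 79t. Substituting into N ≡ 112 (mod 197) gives 79t ≡ 71 (mod 197), and since 79⁻¹ ≡ 5 (mod 197), t ≡ 158. Hence N ≡ 41 + 79·158 = 12523 (mod 15563).
From N ≡ 12523 (mod 15563) write N = 12523 + 15563t. Substituting into N ≡ 85 (mod 223) gives 15563t ≡ 50 (mod 223), and since 176⁻¹ ≡ 204 (mod 223), t ≡ 165. Hence N ≡ 12523 + 15563·165 = 2580418 (mod 3470549).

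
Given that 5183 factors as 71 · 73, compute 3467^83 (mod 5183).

Mod 71: 3467 ≡ 59; by Fermat, exponent reduces to 83 mod 70 = 13; 59^13 ≡ 13 (mod 71).
Mod 73: 3467 ≡ 36; by Fermat, exponent reduces to 83 mod 72 = 11; 36^11 ≡ 18 (mod 73).
Combine by CRT: x ≡ 13 (mod 71), x ≡ 18 (mod 73) ⇒ x ≡ 2427 (mod 5183).

2427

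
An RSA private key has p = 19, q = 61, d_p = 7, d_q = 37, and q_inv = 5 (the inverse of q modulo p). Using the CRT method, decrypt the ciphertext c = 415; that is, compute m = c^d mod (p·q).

568

m₁ = c^(d_p) mod p: c ≡ 16 (mod 19), and 16^7 mod 19 = 17.
m₂ = c^(d_q) mod q: c ≡ 49 (mod 61), and 49^37 mod 61 = 19.
h = q_inv·(m₁ − m₂) mod p = 5·(17 − 19) mod 19 = 9.
m = m₂ + h·q = 19 + 9·61 = 568.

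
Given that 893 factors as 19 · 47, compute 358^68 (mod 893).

Mod 19: 358 ≡ 16; by Fermat, exponent reduces to 68 mod 18 = 14; 16^14 ≡ 4 (mod 19).
Mod 47: 358 ≡ 29; by Fermat, exponent reduces to 68 mod 46 = 22; 29^22 ≡ 34 (mod 47).
Combine by CRT: x ≡ 4 (mod 19), x ≡ 34 (mod 47) ⇒ x ≡ 175 (mod 893).

175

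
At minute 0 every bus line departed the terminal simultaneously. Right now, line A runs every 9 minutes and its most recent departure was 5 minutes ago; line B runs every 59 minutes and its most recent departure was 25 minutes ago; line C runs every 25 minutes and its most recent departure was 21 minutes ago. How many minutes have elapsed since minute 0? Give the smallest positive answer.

11471

The moduli are pairwise coprime; N = 9·59·25 = 13275.
N/9 = 1475; 1475 ≡ 8 (mod 9); 8·8 ≡ 1, so inverse 8.
N/59 = 225; 225 ≡ 48 (mod 59); 48·16 ≡ 1, so inverse 16.
N/25 = 531; 531 ≡ 6 (mod 25); 6·21 ≡ 1, so inverse 21.
t ≡ 5·1475·8 + 25·225·16 + 21·531·21 = 383171.
383171 mod 13275 = 11471.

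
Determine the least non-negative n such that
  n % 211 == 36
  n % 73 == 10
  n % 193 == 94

181707

Combine the congruences pairwise.
From n ≡ 36 (mod 211) write n = 36 + 211t. Substituting into n ≡ 10 (mod 73) gives 211t ≡ 47 (mod 73), and since 65⁻¹ ≡ 9 (mod 73), t ≡ 58. Hence n ≡ 36 + 211·58 = 12274 (mod 15403).
From n ≡ 12274 (mod 15403) write n = 12274 + 15403t. Substituting into n ≡ 94 (mod 193) gives 15403t ≡ 172 (mod 193), and since 156⁻¹ ≡ 73 (mod 193), t ≡ 11. Hence n ≡ 12274 + 15403·11 = 181707 (mod 2972779).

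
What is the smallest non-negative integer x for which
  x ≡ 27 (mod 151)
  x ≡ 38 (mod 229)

From x ≡ 27 (mod 151) write x = 27 + 151t. Substituting into x ≡ 38 (mod 229) gives 151t ≡ 11 (mod 229), and since 151⁻¹ ≡ 91 (mod 229), t ≡ 85. Hence x ≡ 27 + 151·85 = 12862 (mod 34579).

12862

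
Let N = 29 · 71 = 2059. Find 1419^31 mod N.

Mod 29: 1419 ≡ 27; by Fermat, exponent reduces to 31 mod 28 = 3; 27^3 ≡ 21 (mod 29).
Mod 71: 1419 ≡ 70; 70^31 ≡ 70 (mod 71).
Combine by CRT: x ≡ 21 (mod 29), x ≡ 70 (mod 71) ⇒ x ≡ 1703 (mod 2059).

1703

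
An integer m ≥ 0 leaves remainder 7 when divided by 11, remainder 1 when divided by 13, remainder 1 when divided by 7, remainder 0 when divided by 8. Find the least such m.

1184

From m ≡ 7 (mod 11) write m = 7 + 11t. Substituting into m ≡ 1 (mod 13) gives 11t ≡ 7 (mod 13), and since 11⁻¹ ≡ 6 (mod 13), t ≡ 3. Hence m ≡ 7 + 11·3 = 40 (mod 143).
From m ≡ 40 (mod 143) write m = 40 + 143t. Substituting into m ≡ 1 (mod 7) gives 143t ≡ 3 (mod 7), and since 3⁻¹ ≡ 5 (mod 7), t ≡ 1. Hence m ≡ 40 + 143·1 = 183 (mod 1001).
From m ≡ 183 (mod 1001) write m = 183 + 1001t. Substituting into m ≡ 0 (mod 8) gives 1001t ≡ 1 (mod 8), and since 1⁻¹ ≡ 1 (mod 8), t ≡ 1. Hence m ≡ 183 + 1001·1 = 1184 (mod 8008).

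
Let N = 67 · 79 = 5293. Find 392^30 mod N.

Mod 67: 392 ≡ 57; 57^30 ≡ 40 (mod 67).
Mod 79: 392 ≡ 76; 76^30 ≡ 46 (mod 79).
Combine by CRT: x ≡ 40 (mod 67), x ≡ 46 (mod 79) ⇒ x ≡ 2653 (mod 5293).

2653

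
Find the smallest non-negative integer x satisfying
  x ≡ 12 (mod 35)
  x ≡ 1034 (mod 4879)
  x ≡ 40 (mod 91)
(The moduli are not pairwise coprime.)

gcd(35, 4879) = 7 and 7 | (1034 − 12), so the pair is consistent; merging gives x ≡ 10792 (mod 24395), where 24395 = lcm(35, 4879).
gcd(24395, 91) = 7 and 7 | (40 − 10792), so the pair is consistent; merging gives x ≡ 279137 (mod 317135), where 317135 = lcm(24395, 91).
The solution is unique modulo lcm(35, 4879, 91) = 317135.

279137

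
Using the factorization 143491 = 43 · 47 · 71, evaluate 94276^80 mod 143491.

14161

Mod 43: 94276 ≡ 20; by Fermat, exponent reduces to 80 mod 42 = 38; 20^38 ≡ 14 (mod 43).
Mod 47: 94276 ≡ 41; by Fermat, exponent reduces to 80 mod 46 = 34; 41^34 ≡ 14 (mod 47).
Mod 71: 94276 ≡ 59; by Fermat, exponent reduces to 80 mod 70 = 10; 59^10 ≡ 32 (mod 71).
Combine by CRT: x ≡ 14 (mod 43), x ≡ 14 (mod 47), x ≡ 32 (mod 71) ⇒ x ≡ 14161 (mod 143491).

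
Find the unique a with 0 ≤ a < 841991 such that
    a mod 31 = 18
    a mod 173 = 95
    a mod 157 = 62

551446

The moduli are pairwise coprime; N = 31·173·157 = 841991.
N/31 = 27161; 27161 ≡ 5 (mod 31); 5·25 ≡ 1, so inverse 25.
N/173 = 4867; 4867 ≡ 23 (mod 173); 23·158 ≡ 1, so inverse 158.
N/157 = 5363; 5363 ≡ 25 (mod 157); 25·44 ≡ 1, so inverse 44.
a ≡ 18·27161·25 + 95·4867·158 + 62·5363·44 = 99906384.
99906384 mod 841991 = 551446.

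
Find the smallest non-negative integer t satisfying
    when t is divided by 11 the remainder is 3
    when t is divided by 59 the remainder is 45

From t ≡ 3 (mod 11) write t = 3 + 11s. Substituting into t ≡ 45 (mod 59) gives 11s ≡ 42 (mod 59), and since 11⁻¹ ≡ 43 (mod 59), s ≡ 36. Hence t ≡ 3 + 11·36 = 399 (mod 649).

399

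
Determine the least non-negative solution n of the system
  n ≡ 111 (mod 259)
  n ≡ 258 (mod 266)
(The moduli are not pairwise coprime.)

gcd(259, 266) = 7 and 7 | (258 − 111), so the pair is consistent; merging gives n ≡ 4514 (mod 9842), where 9842 = lcm(259, 266).
The solution is unique modulo lcm(259, 266) = 9842.

4514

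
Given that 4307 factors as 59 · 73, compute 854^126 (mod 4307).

3385

Mod 59: 854 ≡ 28; by Fermat, exponent reduces to 126 mod 58 = 10; 28^10 ≡ 22 (mod 59).
Mod 73: 854 ≡ 51; by Fermat, exponent reduces to 126 mod 72 = 54; 51^54 ≡ 27 (mod 73).
Combine by CRT: x ≡ 22 (mod 59), x ≡ 27 (mod 73) ⇒ x ≡ 3385 (mod 4307).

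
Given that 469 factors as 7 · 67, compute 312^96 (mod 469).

330

Mod 7: 312 ≡ 4; since 6 | 96, by Fermat 4^96 ≡ 1 (mod 7).
Mod 67: 312 ≡ 44; by Fermat, exponent reduces to 96 mod 66 = 30; 44^30 ≡ 62 (mod 67).
Combine by CRT: x ≡ 1 (mod 7), x ≡ 62 (mod 67) ⇒ x ≡ 330 (mod 469).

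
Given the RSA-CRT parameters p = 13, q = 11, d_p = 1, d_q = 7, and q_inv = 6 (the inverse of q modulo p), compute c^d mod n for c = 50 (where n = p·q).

m₁ = c^(d_p) mod p: c ≡ 11 (mod 13), and 11^1 mod 13 = 11.
m₂ = c^(d_q) mod q: c ≡ 6 (mod 11), and 6^7 mod 11 = 8.
h = q_inv·(m₁ − m₂) mod p = 6·(11 − 8) mod 13 = 5.
m = m₂ + h·q = 8 + 5·11 = 63.

63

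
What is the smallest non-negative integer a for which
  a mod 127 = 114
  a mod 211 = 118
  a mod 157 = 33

Combine the congruences pairwise.
From a ≡ 114 (mod 127) write a = 114 + 127t. Substituting into a ≡ 118 (mod 211) gives 127t ≡ 4 (mod 211), and since 127⁻¹ ≡ 108 (mod 211), t ≡ 10. Hence a ≡ 114 + 127·10 = 1384 (mod 26797).
From a ≡ 1384 (mod 26797) write a = 1384 + 26797t. Substituting into a ≡ 33 (mod 157) gives 26797t ≡ 62 (mod 157), and since 107⁻¹ ≡ 135 (mod 157), t ≡ 49. Hence a ≡ 1384 + 26797·49 = 1314437 (mod 4207129).

1314437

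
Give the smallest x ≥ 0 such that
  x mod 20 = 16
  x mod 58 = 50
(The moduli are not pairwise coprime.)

gcd(20, 58) = 2 and 2 | (50 − 16), so the pair is consistent; merging gives x ≡ 456 (mod 580), where 580 = lcm(20, 58).
The solution is unique modulo lcm(20, 58) = 580.

456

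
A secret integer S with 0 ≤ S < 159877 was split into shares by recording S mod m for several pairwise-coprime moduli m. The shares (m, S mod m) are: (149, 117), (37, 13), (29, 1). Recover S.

The moduli are pairwise coprime; N = 149·37·29 = 159877.
N/149 = 1073; 1073 ≡ 30 (mod 149); 30·5 ≡ 1, so inverse 5.
N/37 = 4321; 4321 ≡ 29 (mod 37); 29·23 ≡ 1, so inverse 23.
N/29 = 5513; 5513 ≡ 3 (mod 29); 3·10 ≡ 1, so inverse 10.
S ≡ 117·1073·5 + 13·4321·23 + 1·5513·10 = 1974814.
1974814 mod 159877 = 56290.

56290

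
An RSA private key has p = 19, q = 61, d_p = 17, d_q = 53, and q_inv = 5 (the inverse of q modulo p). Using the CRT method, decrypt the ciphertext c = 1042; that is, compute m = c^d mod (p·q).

m₁ = c^(d_p) mod p: c ≡ 16 (mod 19), and 16^17 mod 19 = 6.
m₂ = c^(d_q) mod q: c ≡ 5 (mod 61), and 5^53 mod 61 = 19.
h = q_inv·(m₁ − m₂) mod p = 5·(6 − 19) mod 19 = 11.
m = m₂ + h·q = 19 + 11·61 = 690.

690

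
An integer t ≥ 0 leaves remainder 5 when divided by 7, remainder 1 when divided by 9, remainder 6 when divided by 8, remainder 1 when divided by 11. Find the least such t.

The moduli are pairwise coprime; N = 7·9·8·11 = 5544.
N/7 = 792; 792 ≡ 1 (mod 7), inverse 1.
N/9 = 616; 616 ≡ 4 (mod 9); 4·7 ≡ 1, so inverse 7.
N/8 = 693; 693 ≡ 5 (mod 8); 5·5 ≡ 1, so inverse 5.
N/11 = 504; 504 ≡ 9 (mod 11); 9·5 ≡ 1, so inverse 5.
t ≡ 5·792·1 + 1·616·7 + 6·693·5 + 1·504·5 = 31582.
31582 mod 5544 = 3862.

3862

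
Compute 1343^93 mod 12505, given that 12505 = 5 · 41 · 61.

9578

Mod 5: 1343 ≡ 3; by Fermat, exponent reduces to 93 mod 4 = 1; 3^1 ≡ 3 (mod 5).
Mod 41: 1343 ≡ 31; by Fermat, exponent reduces to 93 mod 40 = 13; 31^13 ≡ 25 (mod 41).
Mod 61: 1343 ≡ 1; by Fermat, exponent reduces to 93 mod 60 = 33; 1^33 ≡ 1 (mod 61).
Combine by CRT: x ≡ 3 (mod 5), x ≡ 25 (mod 41), x ≡ 1 (mod 61) ⇒ x ≡ 9578 (mod 12505).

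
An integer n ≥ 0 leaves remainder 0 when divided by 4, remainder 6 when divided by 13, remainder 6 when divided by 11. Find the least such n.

The moduli are pairwise coprime; M = 4·13·11 = 572.
M/4 = 143; 143 ≡ 3 (mod 4); 3·3 ≡ 1, so inverse 3.
M/13 = 44; 44 ≡ 5 (mod 13); 5·8 ≡ 1, so inverse 8.
M/11 = 52; 52 ≡ 8 (mod 11); 8·7 ≡ 1, so inverse 7.
n ≡ 0·143·3 + 6·44·8 + 6·52·7 = 4296.
4296 mod 572 = 292.

292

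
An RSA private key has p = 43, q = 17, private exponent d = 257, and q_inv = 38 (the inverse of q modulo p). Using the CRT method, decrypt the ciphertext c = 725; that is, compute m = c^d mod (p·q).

351

d_p = d mod (p−1) = 257 mod 42 = 5; d_q = d mod (q−1) = 1.
m₁ = c^(d_p) mod p: c ≡ 37 (mod 43), and 37^5 mod 43 = 7.
m₂ = c^(d_q) mod q: c ≡ 11 (mod 17), and 11^1 mod 17 = 11.
h = q_inv·(m₁ − m₂) mod p = 38·(7 − 11) mod 43 = 20.
m = m₂ + h·q = 11 + 20·17 = 351.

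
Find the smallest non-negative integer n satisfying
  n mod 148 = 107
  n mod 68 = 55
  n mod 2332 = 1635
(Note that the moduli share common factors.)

1442811

Combine the congruences pairwise.
gcd(148, 68) = 4 and 4 | (55 − 107), so the pair is consistent; merging gives n ≡ 1143 (mod 2516), where 2516 = lcm(148, 68).
gcd(2516, 2332) = 4 and 4 | (1635 − 1143), so the pair is consistent; merging gives n ≡ 1442811 (mod 1466828), where 1466828 = lcm(2516, 2332).
The solution is unique modulo lcm(148, 68, 2332) = 1466828.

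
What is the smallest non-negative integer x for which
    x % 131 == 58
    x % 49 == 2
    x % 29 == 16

The moduli are pairwise coprime; N = 131·49·29 = 186151.
N/131 = 1421; 1421 ≡ 111 (mod 131); 111·72 ≡ 1, so inverse 72.
N/49 = 3799; 3799 ≡ 26 (mod 49); 26·17 ≡ 1, so inverse 17.
N/29 = 6419; 6419 ≡ 10 (mod 29); 10·3 ≡ 1, so inverse 3.
x ≡ 58·1421·72 + 2·3799·17 + 16·6419·3 = 6371374.
6371374 mod 186151 = 42240.

42240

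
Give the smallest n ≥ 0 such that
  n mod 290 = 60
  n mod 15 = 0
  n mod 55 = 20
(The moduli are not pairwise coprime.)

Combine the congruences pairwise.
gcd(290, 15) = 5 and 5 | (0 − 60), so the pair is consistent; merging gives n ≡ 60 (mod 870), where 870 = lcm(290, 15).
gcd(870, 55) = 5 and 5 | (20 − 60), so the pair is consistent; merging gives n ≡ 3540 (mod 9570), where 9570 = lcm(870, 55).
The solution is unique modulo lcm(290, 15, 55) = 9570.

3540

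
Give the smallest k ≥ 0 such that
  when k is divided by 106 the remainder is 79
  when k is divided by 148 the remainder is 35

Combine the congruences pairwise.
gcd(106, 148) = 2 and 2 | (35 − 79), so the pair is consistent; merging gives k ≡ 7287 (mod 7844), where 7844 = lcm(106, 148).
The solution is unique modulo lcm(106, 148) = 7844.

7287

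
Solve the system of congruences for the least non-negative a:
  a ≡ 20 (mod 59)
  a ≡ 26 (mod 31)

1731

From a ≡ 20 (mod 59) write a = 20 + 59t. Substituting into a ≡ 26 (mod 31) gives 59t ≡ 6 (mod 31), and since 28⁻¹ ≡ 10 (mod 31), t ≡ 29. Hence a ≡ 20 + 59·29 = 1731 (mod 1829).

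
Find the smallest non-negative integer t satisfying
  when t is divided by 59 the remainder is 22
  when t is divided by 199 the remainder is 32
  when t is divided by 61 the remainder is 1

Combine the congruences pairwise.
From t ≡ 22 (mod 59) write t = 22 + 59s. Substituting into t ≡ 32 (mod 199) gives 59s ≡ 10 (mod 199), and since 59⁻¹ ≡ 27 (mod 199), s ≡ 71. Hence t ≡ 22 + 59·71 = 4211 (mod 11741).
From t ≡ 4211 (mod 11741) write t = 4211 + 11741s. Substituting into t ≡ 1 (mod 61) gives 11741s ≡ 60 (mod 61), and since 29⁻¹ ≡ 40 (mod 61), s ≡ 21. Hence t ≡ 4211 + 11741·21 = 250772 (mod 716201).

250772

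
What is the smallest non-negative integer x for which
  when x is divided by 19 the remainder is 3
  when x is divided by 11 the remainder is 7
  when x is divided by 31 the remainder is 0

From x ≡ 3 (mod 19) write x = 3 + 19t. Substituting into x ≡ 7 (mod 11) gives 19t ≡ 4 (mod 11), and since 8⁻¹ ≡ 7 (mod 11), t ≡ 6. Hence x ≡ 3 + 19·6 = 117 (mod 209).
From x ≡ 117 (mod 209) write x = 117 + 209t. Substituting into x ≡ 0 (mod 31) gives 209t ≡ 7 (mod 31), and since 23⁻¹ ≡ 27 (mod 31), t ≡ 3. Hence x ≡ 117 + 209·3 = 744 (mod 6479).

744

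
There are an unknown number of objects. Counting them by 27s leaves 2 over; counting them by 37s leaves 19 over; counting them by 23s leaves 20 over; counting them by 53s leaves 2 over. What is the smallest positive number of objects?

From N ≡ 2 (mod 27) write N = 2 + 27t. Substituting into N ≡ 19 (mod 37) gives 27t ≡ 17 (mod 37), and since 27⁻¹ ≡ 11 (mod 37), t ≡ 2. Hence N ≡ 2 + 27·2 = 56 (mod 999).
From N ≡ 56 (mod 999) write N = 56 + 999t. Substituting into N ≡ 20 (mod 23) gives 999t ≡ 10 (mod 23), and since 10⁻¹ ≡ 7 (mod 23), t ≡ 1. Hence N ≡ 56 + 999·1 = 1055 (mod 22977).
From N ≡ 1055 (mod 22977) write N = 1055 + 22977t. Substituting into N ≡ 2 (mod 53) gives 22977t ≡ 7 (mod 53), and since 28⁻¹ ≡ 36 (mod 53), t ≡ 40. Hence N ≡ 1055 + 22977·40 = 920135 (mod 1217781).

920135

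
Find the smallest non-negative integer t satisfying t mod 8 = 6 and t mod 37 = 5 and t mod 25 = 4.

2854

From t ≡ 6 (mod 8) write t = 6 + 8s. Substituting into t ≡ 5 (mod 37) gives 8s ≡ 36 (mod 37), and since 8⁻¹ ≡ 14 (mod 37), s ≡ 23. Hence t ≡ 6 + 8·23 = 190 (mod 296).
From t ≡ 190 (mod 296) write t = 190 + 296s. Substituting into t ≡ 4 (mod 25) gives 296s ≡ 14 (mod 25), and since 21⁻¹ ≡ 6 (mod 25), s ≡ 9. Hence t ≡ 190 + 296·9 = 2854 (mod 7400).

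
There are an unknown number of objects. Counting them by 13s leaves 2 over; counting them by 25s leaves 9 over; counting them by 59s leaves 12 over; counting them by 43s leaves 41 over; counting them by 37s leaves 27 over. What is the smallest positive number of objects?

The moduli are pairwise coprime; M = 13·25·59·43·37 = 30507425.
M/13 = 2346725; 2346725 ≡ 4 (mod 13); 4·10 ≡ 1, so inverse 10.
M/25 = 1220297; 1220297 ≡ 22 (mod 25); 22·8 ≡ 1, so inverse 8.
M/59 = 517075; 517075 ≡ 58 (mod 59); 58·58 ≡ 1, so inverse 58.
M/43 = 709475; 709475 ≡ 18 (mod 43); 18·12 ≡ 1, so inverse 12.
M/37 = 824525; 824525 ≡ 17 (mod 37); 17·24 ≡ 1, so inverse 24.
N ≡ 2·2346725·10 + 9·1220297·8 + 12·517075·58 + 41·709475·12 + 27·824525·24 = 1378033984.
1378033984 mod 30507425 = 5199859.

5199859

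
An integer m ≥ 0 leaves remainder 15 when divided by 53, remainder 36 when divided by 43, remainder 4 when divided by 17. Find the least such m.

23600

The moduli are pairwise coprime; N = 53·43·17 = 38743.
N/53 = 731; 731 ≡ 42 (mod 53); 42·24 ≡ 1, so inverse 24.
N/43 = 901; 901 ≡ 41 (mod 43); 41·21 ≡ 1, so inverse 21.
N/17 = 2279; 2279 ≡ 1 (mod 17), inverse 1.
m ≡ 15·731·24 + 36·901·21 + 4·2279·1 = 953432.
953432 mod 38743 = 23600.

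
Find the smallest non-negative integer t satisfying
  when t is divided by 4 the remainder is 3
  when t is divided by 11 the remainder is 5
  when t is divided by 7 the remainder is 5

The moduli are pairwise coprime; N = 4·11·7 = 308.
N/4 = 77; 77 ≡ 1 (mod 4), inverse 1.
N/11 = 28; 28 ≡ 6 (mod 11); 6·2 ≡ 1, so inverse 2.
N/7 = 44; 44 ≡ 2 (mod 7); 2·4 ≡ 1, so inverse 4.
t ≡ 3·77·1 + 5·28·2 + 5·44·4 = 1391.
1391 mod 308 = 159.

159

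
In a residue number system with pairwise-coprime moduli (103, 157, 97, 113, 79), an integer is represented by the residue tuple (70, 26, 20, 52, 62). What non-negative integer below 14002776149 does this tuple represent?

The moduli are pairwise coprime; N = 103·157·97·113·79 = 14002776149.
N/103 = 135949283; 135949283 ≡ 98 (mod 103); 98·41 ≡ 1, so inverse 41.
N/157 = 89189657; 89189657 ≡ 155 (mod 157); 155·78 ≡ 1, so inverse 78.
N/97 = 144358517; 144358517 ≡ 13 (mod 97); 13·15 ≡ 1, so inverse 15.
N/113 = 123918373; 123918373 ≡ 87 (mod 113); 87·13 ≡ 1, so inverse 13.
N/79 = 177250331; 177250331 ≡ 6 (mod 79); 6·66 ≡ 1, so inverse 66.
x ≡ 70·135949283·41 + 26·89189657·78 + 20·144358517·15 + 52·123918373·13 + 62·177250331·66 = 1423435796306.
1423435796306 mod 14002776149 = 9155405257.

9155405257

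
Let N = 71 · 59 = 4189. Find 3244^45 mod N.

3303

Mod 71: 3244 ≡ 49; 49^45 ≡ 37 (mod 71).
Mod 59: 3244 ≡ 58; 58^45 ≡ 58 (mod 59).
Combine by CRT: x ≡ 37 (mod 71), x ≡ 58 (mod 59) ⇒ x ≡ 3303 (mod 4189).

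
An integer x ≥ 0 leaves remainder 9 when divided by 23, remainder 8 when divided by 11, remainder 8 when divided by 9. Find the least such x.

998

The moduli are pairwise coprime; N = 23·11·9 = 2277.
N/23 = 99; 99 ≡ 7 (mod 23); 7·10 ≡ 1, so inverse 10.
N/11 = 207; 207 ≡ 9 (mod 11); 9·5 ≡ 1, so inverse 5.
N/9 = 253; 253 ≡ 1 (mod 9), inverse 1.
x ≡ 9·99·10 + 8·207·5 + 8·253·1 = 19214.
19214 mod 2277 = 998.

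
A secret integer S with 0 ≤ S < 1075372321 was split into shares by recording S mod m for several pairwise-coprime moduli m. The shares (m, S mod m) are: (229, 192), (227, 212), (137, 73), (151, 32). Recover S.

From S ≡ 192 (mod 229) write S = 192 + 229t. Substituting into S ≡ 212 (mod 227) gives 229t ≡ 20 (mod 227), and since 2⁻¹ ≡ 114 (mod 227), t ≡ 10. Hence S ≡ 192 + 229·10 = 2482 (mod 51983).
From S ≡ 2482 (mod 51983) write S = 2482 + 51983t. Substituting into S ≡ 73 (mod 137) gives 51983t ≡ 57 (mod 137), and since 60⁻¹ ≡ 16 (mod 137), t ≡ 90. Hence S ≡ 2482 + 51983·90 = 4680952 (mod 7121671).
From S ≡ 4680952 (mod 7121671) write S = 4680952 + 7121671t. Substituting into S ≡ 32 (mod 151) gives 7121671t ≡ 80 (mod 151), and since 58⁻¹ ≡ 138 (mod 151), t ≡ 17. Hence S ≡ 4680952 + 7121671·17 = 125749359 (mod 1075372321).

125749359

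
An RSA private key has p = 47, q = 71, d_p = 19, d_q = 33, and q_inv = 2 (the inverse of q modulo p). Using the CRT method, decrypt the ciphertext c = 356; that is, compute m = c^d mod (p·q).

427

m₁ = c^(d_p) mod p: c ≡ 27 (mod 47), and 27^19 mod 47 = 4.
m₂ = c^(d_q) mod q: c ≡ 1 (mod 71), and 1^33 mod 71 = 1.
h = q_inv·(m₁ − m₂) mod p = 2·(4 − 1) mod 47 = 6.
m = m₂ + h·q = 1 + 6·71 = 427.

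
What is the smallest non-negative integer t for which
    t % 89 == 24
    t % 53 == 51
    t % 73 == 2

The moduli are pairwise coprime; N = 89·53·73 = 344341.
N/89 = 3869; 3869 ≡ 42 (mod 89); 42·53 ≡ 1, so inverse 53.
N/53 = 6497; 6497 ≡ 31 (mod 53); 31·12 ≡ 1, so inverse 12.
N/73 = 4717; 4717 ≡ 45 (mod 73); 45·13 ≡ 1, so inverse 13.
t ≡ 24·3869·53 + 51·6497·12 + 2·4717·13 = 9020174.
9020174 mod 344341 = 67308.

67308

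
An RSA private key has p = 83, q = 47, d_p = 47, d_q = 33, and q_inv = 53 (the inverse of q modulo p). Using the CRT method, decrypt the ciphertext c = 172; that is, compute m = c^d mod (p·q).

m₁ = c^(d_p) mod p: c ≡ 6 (mod 83), and 6^47 mod 83 = 73.
m₂ = c^(d_q) mod q: c ≡ 31 (mod 47), and 31^33 mod 47 = 11.
h = q_inv·(m₁ − m₂) mod p = 53·(73 − 11) mod 83 = 49.
m = m₂ + h·q = 11 + 49·47 = 2314.

2314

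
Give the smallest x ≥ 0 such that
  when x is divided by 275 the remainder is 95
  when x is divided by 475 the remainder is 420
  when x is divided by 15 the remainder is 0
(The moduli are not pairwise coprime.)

14670

gcd(275, 475) = 25 and 25 | (420 − 95), so the pair is consistent; merging gives x ≡ 4220 (mod 5225), where 5225 = lcm(275, 475).
gcd(5225, 15) = 5 and 5 | (0 − 4220), so the pair is consistent; merging gives x ≡ 14670 (mod 15675), where 15675 = lcm(5225, 15).
The solution is unique modulo lcm(275, 475, 15) = 15675.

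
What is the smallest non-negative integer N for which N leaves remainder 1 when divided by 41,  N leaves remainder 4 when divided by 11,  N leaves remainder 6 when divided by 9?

411

From N ≡ 1 (mod 41) write N = 1 + 41t. Substituting into N ≡ 4 (mod 11) gives 41t ≡ 3 (mod 11), and since 8⁻¹ ≡ 7 (mod 11), t ≡ 10. Hence N ≡ 1 + 41·10 = 411 (mod 451).
From N ≡ 411 (mod 451) write N = 411 + 451t. Substituting into N ≡ 6 (mod 9) gives 451t ≡ 0 (mod 9), and since 1⁻¹ ≡ 1 (mod 9), t ≡ 0. Hence N ≡ 411 + 451·0 = 411 (mod 4059).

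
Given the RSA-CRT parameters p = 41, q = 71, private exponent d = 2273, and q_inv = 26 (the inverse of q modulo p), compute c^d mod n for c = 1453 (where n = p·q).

d_p = d mod (p−1) = 2273 mod 40 = 33; d_q = d mod (q−1) = 33.
m₁ = c^(d_p) mod p: c ≡ 18 (mod 41), and 18^33 mod 41 = 10.
m₂ = c^(d_q) mod q: c ≡ 33 (mod 71), and 33^33 mod 71 = 68.
h = q_inv·(m₁ − m₂) mod p = 26·(10 − 68) mod 41 = 9.
m = m₂ + h·q = 68 + 9·71 = 707.

707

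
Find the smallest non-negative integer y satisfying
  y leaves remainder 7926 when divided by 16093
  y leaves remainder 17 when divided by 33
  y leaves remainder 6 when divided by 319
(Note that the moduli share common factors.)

gcd(16093, 33) = 11 and 11 | (17 − 7926), so the pair is consistent; merging gives y ≡ 40112 (mod 48279), where 48279 = lcm(16093, 33).
gcd(48279, 319) = 11 and 11 | (6 − 40112), so the pair is consistent; merging gives y ≡ 1198808 (mod 1400091), where 1400091 = lcm(48279, 319).
The solution is unique modulo lcm(16093, 33, 319) = 1400091.

1198808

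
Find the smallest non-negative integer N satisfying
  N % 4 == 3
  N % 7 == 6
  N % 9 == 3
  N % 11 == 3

The moduli are pairwise coprime; M = 4·7·9·11 = 2772.
M/4 = 693; 693 ≡ 1 (mod 4), inverse 1.
M/7 = 396; 396 ≡ 4 (mod 7); 4·2 ≡ 1, so inverse 2.
M/9 = 308; 308 ≡ 2 (mod 9); 2·5 ≡ 1, so inverse 5.
M/11 = 252; 252 ≡ 10 (mod 11); 10·10 ≡ 1, so inverse 10.
N ≡ 3·693·1 + 6·396·2 + 3·308·5 + 3·252·10 = 19011.
19011 mod 2772 = 2379.

2379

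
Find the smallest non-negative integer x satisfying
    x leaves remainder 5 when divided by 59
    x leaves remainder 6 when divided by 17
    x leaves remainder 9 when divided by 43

20950

From x ≡ 5 (mod 59) write x = 5 + 59t. Substituting into x ≡ 6 (mod 17) gives 59t ≡ 1 (mod 17), and since 8⁻¹ ≡ 15 (mod 17), t ≡ 15. Hence x ≡ 5 + 59·15 = 890 (mod 1003).
From x ≡ 890 (mod 1003) write x = 890 + 1003t. Substituting into x ≡ 9 (mod 43) gives 1003t ≡ 22 (mod 43), and since 14⁻¹ ≡ 40 (mod 43), t ≡ 20. Hence x ≡ 890 + 1003·20 = 20950 (mod 43129).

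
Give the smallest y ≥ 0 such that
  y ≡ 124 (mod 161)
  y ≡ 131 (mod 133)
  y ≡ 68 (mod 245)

Combine the congruences pairwise.
gcd(161, 133) = 7 and 7 | (131 − 124), so the pair is consistent; merging gives y ≡ 929 (mod 3059), where 3059 = lcm(161, 133).
gcd(3059, 245) = 7 and 7 | (68 − 929), so the pair is consistent; merging gives y ≡ 3988 (mod 107065), where 107065 = lcm(3059, 245).
The solution is unique modulo lcm(161, 133, 245) = 107065.

3988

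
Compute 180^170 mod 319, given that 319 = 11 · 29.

Mod 11: 180 ≡ 4; since 10 | 170, by Fermat 4^170 ≡ 1 (mod 11).
Mod 29: 180 ≡ 6; by Fermat, exponent reduces to 170 mod 28 = 2; 6^2 ≡ 7 (mod 29).
Combine by CRT: x ≡ 1 (mod 11), x ≡ 7 (mod 29) ⇒ x ≡ 210 (mod 319).

210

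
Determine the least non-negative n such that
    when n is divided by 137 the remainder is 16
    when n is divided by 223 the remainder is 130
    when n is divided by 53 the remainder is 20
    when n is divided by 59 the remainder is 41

70474597

Combine the congruences pairwise.
From n ≡ 16 (mod 137) write n = 16 + 137t. Substituting into n ≡ 130 (mod 223) gives 137t ≡ 114 (mod 223), and since 137⁻¹ ≡ 70 (mod 223), t ≡ 175. Hence n ≡ 16 + 137·175 = 23991 (mod 30551).
From n ≡ 23991 (mod 30551) write n = 23991 + 30551t. Substituting into n ≡ 20 (mod 53) gives 30551t ≡ 38 (mod 53), and since 23⁻¹ ≡ 30 (mod 53), t ≡ 27. Hence n ≡ 23991 + 30551·27 = 848868 (mod 1619203).
From n ≡ 848868 (mod 1619203) write n = 848868 + 1619203t. Substituting into n ≡ 41 (mod 59) gives 1619203t ≡ 6 (mod 59), and since 7⁻¹ ≡ 17 (mod 59), t ≡ 43. Hence n ≡ 848868 + 1619203·43 = 70474597 (mod 95532977).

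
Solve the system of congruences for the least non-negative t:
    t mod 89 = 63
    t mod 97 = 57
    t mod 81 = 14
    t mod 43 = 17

12097121

The moduli are pairwise coprime; N = 89·97·81·43 = 30068739.
N/89 = 337851; 337851 ≡ 7 (mod 89); 7·51 ≡ 1, so inverse 51.
N/97 = 309987; 309987 ≡ 72 (mod 97); 72·31 ≡ 1, so inverse 31.
N/81 = 371219; 371219 ≡ 77 (mod 81); 77·20 ≡ 1, so inverse 20.
N/43 = 699273; 699273 ≡ 7 (mod 43); 7·37 ≡ 1, so inverse 37.
t ≡ 63·337851·51 + 57·309987·31 + 14·371219·20 + 17·699273·37 = 2177046329.
2177046329 mod 30068739 = 12097121.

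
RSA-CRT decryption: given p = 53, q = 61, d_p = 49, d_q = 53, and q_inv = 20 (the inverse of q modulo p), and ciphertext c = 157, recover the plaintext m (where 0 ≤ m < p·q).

775

m₁ = c^(d_p) mod p: c ≡ 51 (mod 53), and 51^49 mod 53 = 33.
m₂ = c^(d_q) mod q: c ≡ 35 (mod 61), and 35^53 mod 61 = 43.
h = q_inv·(m₁ − m₂) mod p = 20·(33 − 43) mod 53 = 12.
m = m₂ + h·q = 43 + 12·61 = 775.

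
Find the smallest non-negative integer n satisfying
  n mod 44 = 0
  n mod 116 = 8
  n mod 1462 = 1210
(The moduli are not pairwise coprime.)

Combine the congruences pairwise.
gcd(44, 116) = 4 and 4 | (8 − 0), so the pair is consistent; merging gives n ≡ 704 (mod 1276), where 1276 = lcm(44, 116).
gcd(1276, 1462) = 2 and 2 | (1210 − 704), so the pair is consistent; merging gives n ≡ 17292 (mod 932756), where 932756 = lcm(1276, 1462).
The solution is unique modulo lcm(44, 116, 1462) = 932756.

17292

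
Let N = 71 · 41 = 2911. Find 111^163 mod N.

Mod 71: 111 ≡ 40; by Fermat, exponent reduces to 163 mod 70 = 23; 40^23 ≡ 27 (mod 71).
Mod 41: 111 ≡ 29; by Fermat, exponent reduces to 163 mod 40 = 3; 29^3 ≡ 35 (mod 41).
Combine by CRT: x ≡ 27 (mod 71), x ≡ 35 (mod 41) ⇒ x ≡ 240 (mod 2911).

240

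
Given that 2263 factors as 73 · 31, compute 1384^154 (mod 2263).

722

Mod 73: 1384 ≡ 70; by Fermat, exponent reduces to 154 mod 72 = 10; 70^10 ≡ 65 (mod 73).
Mod 31: 1384 ≡ 20; by Fermat, exponent reduces to 154 mod 30 = 4; 20^4 ≡ 9 (mod 31).
Combine by CRT: x ≡ 65 (mod 73), x ≡ 9 (mod 31) ⇒ x ≡ 722 (mod 2263).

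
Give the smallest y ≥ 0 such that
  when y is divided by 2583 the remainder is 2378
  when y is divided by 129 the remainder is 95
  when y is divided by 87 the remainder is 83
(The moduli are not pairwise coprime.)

147026

gcd(2583, 129) = 3 and 3 | (95 − 2378), so the pair is consistent; merging gives y ≡ 35957 (mod 111069), where 111069 = lcm(2583, 129).
gcd(111069, 87) = 3 and 3 | (83 − 35957), so the pair is consistent; merging gives y ≡ 147026 (mod 3221001), where 3221001 = lcm(111069, 87).
The solution is unique modulo lcm(2583, 129, 87) = 3221001.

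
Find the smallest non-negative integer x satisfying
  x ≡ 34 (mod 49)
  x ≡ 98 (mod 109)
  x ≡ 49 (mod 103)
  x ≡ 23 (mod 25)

Combine the congruences pairwise.
From x ≡ 34 (mod 49) write x = 34 + 49t. Substituting into x ≡ 98 (mod 109) gives 49t ≡ 64 (mod 109), and since 49⁻¹ ≡ 89 (mod 109), t ≡ 28. Hence x ≡ 34 + 49·28 = 1406 (mod 5341).
From x ≡ 1406 (mod 5341) write x = 1406 + 5341t. Substituting into x ≡ 49 (mod 103) gives 5341t ≡ 85 (mod 103), and since 88⁻¹ ≡ 48 (mod 103), t ≡ 63. Hence x ≡ 1406 + 5341·63 = 337889 (mod 550123).
From x ≡ 337889 (mod 550123) write x = 337889 + 550123t. Substituting into x ≡ 23 (mod 25) gives 550123t ≡ 9 (mod 25), and since 23⁻¹ ≡ 12 (mod 25), t ≡ 8. Hence x ≡ 337889 + 550123·8 = 4738873 (mod 13753075).

4738873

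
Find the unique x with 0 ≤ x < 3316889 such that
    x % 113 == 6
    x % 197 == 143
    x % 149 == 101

From x ≡ 6 (mod 113) write x = 6 + 113t. Substituting into x ≡ 143 (mod 197) gives 113t ≡ 137 (mod 197), and since 113⁻¹ ≡ 68 (mod 197), t ≡ 57. Hence x ≡ 6 + 113·57 = 6447 (mod 22261).
From x ≡ 6447 (mod 22261) write x = 6447 + 22261t. Substituting into x ≡ 101 (mod 149) gives 22261t ≡ 61 (mod 149), and since 60⁻¹ ≡ 77 (mod 149), t ≡ 78. Hence x ≡ 6447 + 22261·78 = 1742805 (mod 3316889).

1742805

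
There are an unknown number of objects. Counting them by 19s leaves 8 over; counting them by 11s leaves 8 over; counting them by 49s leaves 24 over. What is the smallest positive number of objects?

The moduli are pairwise coprime; M = 19·11·49 = 10241.
M/19 = 539; 539 ≡ 7 (mod 19); 7·11 ≡ 1, so inverse 11.
M/11 = 931; 931 ≡ 7 (mod 11); 7·8 ≡ 1, so inverse 8.
M/49 = 209; 209 ≡ 13 (mod 49); 13·34 ≡ 1, so inverse 34.
N ≡ 8·539·11 + 8·931·8 + 24·209·34 = 277560.
277560 mod 10241 = 1053.

1053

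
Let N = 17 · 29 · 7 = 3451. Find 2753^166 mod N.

3299

Mod 17: 2753 ≡ 16; by Fermat, exponent reduces to 166 mod 16 = 6; 16^6 ≡ 1 (mod 17).
Mod 29: 2753 ≡ 27; by Fermat, exponent reduces to 166 mod 28 = 26; 27^26 ≡ 22 (mod 29).
Mod 7: 2753 ≡ 2; by Fermat, exponent reduces to 166 mod 6 = 4; 2^4 ≡ 2 (mod 7).
Combine by CRT: x ≡ 1 (mod 17), x ≡ 22 (mod 29), x ≡ 2 (mod 7) ⇒ x ≡ 3299 (mod 3451).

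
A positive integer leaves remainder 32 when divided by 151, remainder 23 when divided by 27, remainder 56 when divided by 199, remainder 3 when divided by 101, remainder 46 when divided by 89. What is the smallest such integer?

The moduli are pairwise coprime; N = 151·27·199·101·89 = 7292982447.
N/151 = 48297897; 48297897 ≡ 94 (mod 151); 94·98 ≡ 1, so inverse 98.
N/27 = 270110461; 270110461 ≡ 4 (mod 27); 4·7 ≡ 1, so inverse 7.
N/199 = 36648153; 36648153 ≡ 114 (mod 199); 114·103 ≡ 1, so inverse 103.
N/101 = 72207747; 72207747 ≡ 19 (mod 101); 19·16 ≡ 1, so inverse 16.
N/89 = 81943623; 81943623 ≡ 77 (mod 89); 77·37 ≡ 1, so inverse 37.
t ≡ 32·48297897·98 + 23·270110461·7 + 56·36648153·103 + 3·72207747·16 + 46·81943623·37 = 549270553919.
549270553919 mod 7292982447 = 2296870394.

2296870394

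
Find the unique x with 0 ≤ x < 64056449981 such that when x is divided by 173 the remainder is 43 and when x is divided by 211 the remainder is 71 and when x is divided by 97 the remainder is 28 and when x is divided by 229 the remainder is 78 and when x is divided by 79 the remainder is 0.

52871506109

The moduli are pairwise coprime; N = 173·211·97·229·79 = 64056449981.
N/173 = 370268497; 370268497 ≡ 57 (mod 173); 57·85 ≡ 1, so inverse 85.
N/211 = 303585071; 303585071 ≡ 170 (mod 211); 170·36 ≡ 1, so inverse 36.
N/97 = 660375773; 660375773 ≡ 64 (mod 97); 64·47 ≡ 1, so inverse 47.
N/229 = 279722489; 279722489 ≡ 134 (mod 229); 134·94 ≡ 1, so inverse 94.
N/79 = 810841139; 810841139 ≡ 70 (mod 79); 70·35 ≡ 1, so inverse 35.
x ≡ 43·370268497·85 + 71·303585071·36 + 28·660375773·47 + 78·279722489·94 + 0·810841139·35 = 5049274604627.
5049274604627 mod 64056449981 = 52871506109.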